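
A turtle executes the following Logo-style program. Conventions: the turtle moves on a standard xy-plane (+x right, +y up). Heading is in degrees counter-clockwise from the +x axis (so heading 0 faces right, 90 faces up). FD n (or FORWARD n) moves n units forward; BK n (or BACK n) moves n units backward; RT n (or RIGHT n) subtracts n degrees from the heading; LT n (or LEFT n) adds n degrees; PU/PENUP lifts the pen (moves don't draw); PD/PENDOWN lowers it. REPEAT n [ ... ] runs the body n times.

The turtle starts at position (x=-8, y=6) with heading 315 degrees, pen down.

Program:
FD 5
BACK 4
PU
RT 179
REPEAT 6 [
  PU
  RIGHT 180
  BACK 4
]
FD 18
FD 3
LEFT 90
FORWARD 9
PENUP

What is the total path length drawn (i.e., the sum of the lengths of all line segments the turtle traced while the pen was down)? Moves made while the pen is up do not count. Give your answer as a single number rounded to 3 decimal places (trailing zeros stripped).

Answer: 9

Derivation:
Executing turtle program step by step:
Start: pos=(-8,6), heading=315, pen down
FD 5: (-8,6) -> (-4.464,2.464) [heading=315, draw]
BK 4: (-4.464,2.464) -> (-7.293,5.293) [heading=315, draw]
PU: pen up
RT 179: heading 315 -> 136
REPEAT 6 [
  -- iteration 1/6 --
  PU: pen up
  RT 180: heading 136 -> 316
  BK 4: (-7.293,5.293) -> (-10.17,8.072) [heading=316, move]
  -- iteration 2/6 --
  PU: pen up
  RT 180: heading 316 -> 136
  BK 4: (-10.17,8.072) -> (-7.293,5.293) [heading=136, move]
  -- iteration 3/6 --
  PU: pen up
  RT 180: heading 136 -> 316
  BK 4: (-7.293,5.293) -> (-10.17,8.072) [heading=316, move]
  -- iteration 4/6 --
  PU: pen up
  RT 180: heading 316 -> 136
  BK 4: (-10.17,8.072) -> (-7.293,5.293) [heading=136, move]
  -- iteration 5/6 --
  PU: pen up
  RT 180: heading 136 -> 316
  BK 4: (-7.293,5.293) -> (-10.17,8.072) [heading=316, move]
  -- iteration 6/6 --
  PU: pen up
  RT 180: heading 316 -> 136
  BK 4: (-10.17,8.072) -> (-7.293,5.293) [heading=136, move]
]
FD 18: (-7.293,5.293) -> (-20.241,17.797) [heading=136, move]
FD 3: (-20.241,17.797) -> (-22.399,19.881) [heading=136, move]
LT 90: heading 136 -> 226
FD 9: (-22.399,19.881) -> (-28.651,13.407) [heading=226, move]
PU: pen up
Final: pos=(-28.651,13.407), heading=226, 2 segment(s) drawn

Segment lengths:
  seg 1: (-8,6) -> (-4.464,2.464), length = 5
  seg 2: (-4.464,2.464) -> (-7.293,5.293), length = 4
Total = 9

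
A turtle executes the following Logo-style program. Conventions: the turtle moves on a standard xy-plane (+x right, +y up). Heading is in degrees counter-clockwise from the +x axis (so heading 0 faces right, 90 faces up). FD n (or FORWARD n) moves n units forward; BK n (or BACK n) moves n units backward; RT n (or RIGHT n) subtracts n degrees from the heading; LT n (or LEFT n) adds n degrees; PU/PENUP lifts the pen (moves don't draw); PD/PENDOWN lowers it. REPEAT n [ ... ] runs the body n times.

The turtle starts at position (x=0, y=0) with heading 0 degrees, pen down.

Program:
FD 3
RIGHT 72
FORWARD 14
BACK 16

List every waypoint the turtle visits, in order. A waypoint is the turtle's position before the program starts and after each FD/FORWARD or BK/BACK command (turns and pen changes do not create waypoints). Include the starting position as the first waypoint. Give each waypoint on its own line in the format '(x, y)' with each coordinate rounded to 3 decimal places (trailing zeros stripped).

Executing turtle program step by step:
Start: pos=(0,0), heading=0, pen down
FD 3: (0,0) -> (3,0) [heading=0, draw]
RT 72: heading 0 -> 288
FD 14: (3,0) -> (7.326,-13.315) [heading=288, draw]
BK 16: (7.326,-13.315) -> (2.382,1.902) [heading=288, draw]
Final: pos=(2.382,1.902), heading=288, 3 segment(s) drawn
Waypoints (4 total):
(0, 0)
(3, 0)
(7.326, -13.315)
(2.382, 1.902)

Answer: (0, 0)
(3, 0)
(7.326, -13.315)
(2.382, 1.902)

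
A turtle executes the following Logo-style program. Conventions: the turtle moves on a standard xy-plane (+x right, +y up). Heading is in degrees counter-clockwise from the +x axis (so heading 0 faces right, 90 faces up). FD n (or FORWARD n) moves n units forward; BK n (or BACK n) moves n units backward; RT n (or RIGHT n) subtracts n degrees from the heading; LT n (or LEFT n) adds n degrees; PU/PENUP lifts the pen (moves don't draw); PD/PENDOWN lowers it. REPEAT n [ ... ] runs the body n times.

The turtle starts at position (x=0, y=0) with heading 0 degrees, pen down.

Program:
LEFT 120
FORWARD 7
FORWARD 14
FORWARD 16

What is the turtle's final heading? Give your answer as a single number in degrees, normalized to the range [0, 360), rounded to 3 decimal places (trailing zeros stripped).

Executing turtle program step by step:
Start: pos=(0,0), heading=0, pen down
LT 120: heading 0 -> 120
FD 7: (0,0) -> (-3.5,6.062) [heading=120, draw]
FD 14: (-3.5,6.062) -> (-10.5,18.187) [heading=120, draw]
FD 16: (-10.5,18.187) -> (-18.5,32.043) [heading=120, draw]
Final: pos=(-18.5,32.043), heading=120, 3 segment(s) drawn

Answer: 120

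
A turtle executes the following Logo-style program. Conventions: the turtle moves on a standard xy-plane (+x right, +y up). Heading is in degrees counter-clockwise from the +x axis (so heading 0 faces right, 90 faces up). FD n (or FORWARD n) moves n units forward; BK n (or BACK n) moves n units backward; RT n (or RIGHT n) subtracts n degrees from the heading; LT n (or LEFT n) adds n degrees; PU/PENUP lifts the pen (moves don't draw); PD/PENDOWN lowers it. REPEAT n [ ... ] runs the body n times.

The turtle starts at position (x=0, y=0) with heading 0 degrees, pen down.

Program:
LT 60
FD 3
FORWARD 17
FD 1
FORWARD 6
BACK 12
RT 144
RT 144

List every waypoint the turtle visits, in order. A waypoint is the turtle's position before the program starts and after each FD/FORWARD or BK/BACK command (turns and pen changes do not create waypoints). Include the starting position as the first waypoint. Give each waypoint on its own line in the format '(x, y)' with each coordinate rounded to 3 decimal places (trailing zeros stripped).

Answer: (0, 0)
(1.5, 2.598)
(10, 17.321)
(10.5, 18.187)
(13.5, 23.383)
(7.5, 12.99)

Derivation:
Executing turtle program step by step:
Start: pos=(0,0), heading=0, pen down
LT 60: heading 0 -> 60
FD 3: (0,0) -> (1.5,2.598) [heading=60, draw]
FD 17: (1.5,2.598) -> (10,17.321) [heading=60, draw]
FD 1: (10,17.321) -> (10.5,18.187) [heading=60, draw]
FD 6: (10.5,18.187) -> (13.5,23.383) [heading=60, draw]
BK 12: (13.5,23.383) -> (7.5,12.99) [heading=60, draw]
RT 144: heading 60 -> 276
RT 144: heading 276 -> 132
Final: pos=(7.5,12.99), heading=132, 5 segment(s) drawn
Waypoints (6 total):
(0, 0)
(1.5, 2.598)
(10, 17.321)
(10.5, 18.187)
(13.5, 23.383)
(7.5, 12.99)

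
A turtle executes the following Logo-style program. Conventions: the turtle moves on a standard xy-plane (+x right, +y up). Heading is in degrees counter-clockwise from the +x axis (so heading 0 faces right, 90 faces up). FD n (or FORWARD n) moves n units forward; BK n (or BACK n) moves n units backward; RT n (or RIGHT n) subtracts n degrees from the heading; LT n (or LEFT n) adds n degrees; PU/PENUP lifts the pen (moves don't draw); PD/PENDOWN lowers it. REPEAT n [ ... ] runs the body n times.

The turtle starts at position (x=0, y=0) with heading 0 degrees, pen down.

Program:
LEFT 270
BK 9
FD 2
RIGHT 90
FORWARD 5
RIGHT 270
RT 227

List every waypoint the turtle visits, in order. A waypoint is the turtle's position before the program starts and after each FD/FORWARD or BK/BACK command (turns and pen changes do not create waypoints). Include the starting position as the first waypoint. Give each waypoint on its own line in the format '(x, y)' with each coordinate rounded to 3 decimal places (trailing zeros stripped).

Executing turtle program step by step:
Start: pos=(0,0), heading=0, pen down
LT 270: heading 0 -> 270
BK 9: (0,0) -> (0,9) [heading=270, draw]
FD 2: (0,9) -> (0,7) [heading=270, draw]
RT 90: heading 270 -> 180
FD 5: (0,7) -> (-5,7) [heading=180, draw]
RT 270: heading 180 -> 270
RT 227: heading 270 -> 43
Final: pos=(-5,7), heading=43, 3 segment(s) drawn
Waypoints (4 total):
(0, 0)
(0, 9)
(0, 7)
(-5, 7)

Answer: (0, 0)
(0, 9)
(0, 7)
(-5, 7)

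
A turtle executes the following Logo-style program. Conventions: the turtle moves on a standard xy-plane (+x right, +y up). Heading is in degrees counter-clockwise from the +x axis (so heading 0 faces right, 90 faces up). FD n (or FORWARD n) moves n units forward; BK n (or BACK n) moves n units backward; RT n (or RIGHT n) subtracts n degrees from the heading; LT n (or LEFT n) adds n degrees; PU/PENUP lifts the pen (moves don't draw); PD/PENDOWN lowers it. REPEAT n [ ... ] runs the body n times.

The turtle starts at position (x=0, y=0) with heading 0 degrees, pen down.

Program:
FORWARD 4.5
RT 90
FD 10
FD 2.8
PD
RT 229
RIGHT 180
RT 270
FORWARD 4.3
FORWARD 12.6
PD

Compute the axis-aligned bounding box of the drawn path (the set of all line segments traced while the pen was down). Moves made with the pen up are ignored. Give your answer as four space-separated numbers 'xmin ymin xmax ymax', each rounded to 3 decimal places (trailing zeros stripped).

Answer: 0 -25.555 15.587 0

Derivation:
Executing turtle program step by step:
Start: pos=(0,0), heading=0, pen down
FD 4.5: (0,0) -> (4.5,0) [heading=0, draw]
RT 90: heading 0 -> 270
FD 10: (4.5,0) -> (4.5,-10) [heading=270, draw]
FD 2.8: (4.5,-10) -> (4.5,-12.8) [heading=270, draw]
PD: pen down
RT 229: heading 270 -> 41
RT 180: heading 41 -> 221
RT 270: heading 221 -> 311
FD 4.3: (4.5,-12.8) -> (7.321,-16.045) [heading=311, draw]
FD 12.6: (7.321,-16.045) -> (15.587,-25.555) [heading=311, draw]
PD: pen down
Final: pos=(15.587,-25.555), heading=311, 5 segment(s) drawn

Segment endpoints: x in {0, 4.5, 4.5, 7.321, 15.587}, y in {-25.555, -16.045, -12.8, -10, 0}
xmin=0, ymin=-25.555, xmax=15.587, ymax=0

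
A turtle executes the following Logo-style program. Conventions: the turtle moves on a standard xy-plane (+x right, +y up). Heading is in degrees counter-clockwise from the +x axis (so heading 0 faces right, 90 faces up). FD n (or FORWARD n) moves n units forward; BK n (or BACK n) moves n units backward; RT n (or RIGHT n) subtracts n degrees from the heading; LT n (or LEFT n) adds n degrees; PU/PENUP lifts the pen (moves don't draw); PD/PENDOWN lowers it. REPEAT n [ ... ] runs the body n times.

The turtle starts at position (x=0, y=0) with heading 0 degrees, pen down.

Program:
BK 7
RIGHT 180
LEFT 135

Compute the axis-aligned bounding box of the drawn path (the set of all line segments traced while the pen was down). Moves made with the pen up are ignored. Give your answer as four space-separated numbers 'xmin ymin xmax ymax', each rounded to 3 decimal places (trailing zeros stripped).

Answer: -7 0 0 0

Derivation:
Executing turtle program step by step:
Start: pos=(0,0), heading=0, pen down
BK 7: (0,0) -> (-7,0) [heading=0, draw]
RT 180: heading 0 -> 180
LT 135: heading 180 -> 315
Final: pos=(-7,0), heading=315, 1 segment(s) drawn

Segment endpoints: x in {-7, 0}, y in {0}
xmin=-7, ymin=0, xmax=0, ymax=0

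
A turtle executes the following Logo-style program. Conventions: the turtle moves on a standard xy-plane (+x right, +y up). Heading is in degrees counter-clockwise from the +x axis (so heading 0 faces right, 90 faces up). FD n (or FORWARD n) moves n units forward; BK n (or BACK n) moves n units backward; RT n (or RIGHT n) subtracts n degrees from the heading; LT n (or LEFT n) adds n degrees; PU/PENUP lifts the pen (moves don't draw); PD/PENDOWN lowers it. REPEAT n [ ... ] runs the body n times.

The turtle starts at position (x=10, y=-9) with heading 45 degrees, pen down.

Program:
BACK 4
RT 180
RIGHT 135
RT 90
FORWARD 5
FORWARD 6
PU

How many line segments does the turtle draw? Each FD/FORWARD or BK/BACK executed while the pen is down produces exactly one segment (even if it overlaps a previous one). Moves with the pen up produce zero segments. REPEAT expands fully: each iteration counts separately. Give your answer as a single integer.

Executing turtle program step by step:
Start: pos=(10,-9), heading=45, pen down
BK 4: (10,-9) -> (7.172,-11.828) [heading=45, draw]
RT 180: heading 45 -> 225
RT 135: heading 225 -> 90
RT 90: heading 90 -> 0
FD 5: (7.172,-11.828) -> (12.172,-11.828) [heading=0, draw]
FD 6: (12.172,-11.828) -> (18.172,-11.828) [heading=0, draw]
PU: pen up
Final: pos=(18.172,-11.828), heading=0, 3 segment(s) drawn
Segments drawn: 3

Answer: 3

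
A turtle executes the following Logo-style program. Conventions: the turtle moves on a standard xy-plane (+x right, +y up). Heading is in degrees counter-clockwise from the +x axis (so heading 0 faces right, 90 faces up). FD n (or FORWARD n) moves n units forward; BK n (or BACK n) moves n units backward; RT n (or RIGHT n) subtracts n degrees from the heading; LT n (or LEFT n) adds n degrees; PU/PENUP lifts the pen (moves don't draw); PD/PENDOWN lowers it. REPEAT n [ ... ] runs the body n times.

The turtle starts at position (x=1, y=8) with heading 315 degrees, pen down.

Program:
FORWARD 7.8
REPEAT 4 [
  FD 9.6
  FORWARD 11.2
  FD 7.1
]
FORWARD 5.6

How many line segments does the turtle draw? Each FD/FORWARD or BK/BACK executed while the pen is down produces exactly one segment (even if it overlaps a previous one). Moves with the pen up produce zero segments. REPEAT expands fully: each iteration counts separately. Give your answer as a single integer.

Answer: 14

Derivation:
Executing turtle program step by step:
Start: pos=(1,8), heading=315, pen down
FD 7.8: (1,8) -> (6.515,2.485) [heading=315, draw]
REPEAT 4 [
  -- iteration 1/4 --
  FD 9.6: (6.515,2.485) -> (13.304,-4.304) [heading=315, draw]
  FD 11.2: (13.304,-4.304) -> (21.223,-12.223) [heading=315, draw]
  FD 7.1: (21.223,-12.223) -> (26.244,-17.244) [heading=315, draw]
  -- iteration 2/4 --
  FD 9.6: (26.244,-17.244) -> (33.032,-24.032) [heading=315, draw]
  FD 11.2: (33.032,-24.032) -> (40.952,-31.952) [heading=315, draw]
  FD 7.1: (40.952,-31.952) -> (45.972,-36.972) [heading=315, draw]
  -- iteration 3/4 --
  FD 9.6: (45.972,-36.972) -> (52.76,-43.76) [heading=315, draw]
  FD 11.2: (52.76,-43.76) -> (60.68,-51.68) [heading=315, draw]
  FD 7.1: (60.68,-51.68) -> (65.7,-56.7) [heading=315, draw]
  -- iteration 4/4 --
  FD 9.6: (65.7,-56.7) -> (72.488,-63.488) [heading=315, draw]
  FD 11.2: (72.488,-63.488) -> (80.408,-71.408) [heading=315, draw]
  FD 7.1: (80.408,-71.408) -> (85.429,-76.429) [heading=315, draw]
]
FD 5.6: (85.429,-76.429) -> (89.388,-80.388) [heading=315, draw]
Final: pos=(89.388,-80.388), heading=315, 14 segment(s) drawn
Segments drawn: 14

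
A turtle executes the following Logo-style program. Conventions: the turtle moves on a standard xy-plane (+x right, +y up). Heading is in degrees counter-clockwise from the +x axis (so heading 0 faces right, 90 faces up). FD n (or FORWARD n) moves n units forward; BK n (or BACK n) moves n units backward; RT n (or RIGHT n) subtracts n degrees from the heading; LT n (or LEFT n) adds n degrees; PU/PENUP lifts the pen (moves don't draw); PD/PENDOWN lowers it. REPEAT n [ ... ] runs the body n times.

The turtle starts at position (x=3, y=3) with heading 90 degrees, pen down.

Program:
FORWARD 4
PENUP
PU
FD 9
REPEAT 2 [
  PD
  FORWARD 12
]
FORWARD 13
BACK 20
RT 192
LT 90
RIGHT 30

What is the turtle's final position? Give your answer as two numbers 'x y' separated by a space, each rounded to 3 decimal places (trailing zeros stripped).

Answer: 3 33

Derivation:
Executing turtle program step by step:
Start: pos=(3,3), heading=90, pen down
FD 4: (3,3) -> (3,7) [heading=90, draw]
PU: pen up
PU: pen up
FD 9: (3,7) -> (3,16) [heading=90, move]
REPEAT 2 [
  -- iteration 1/2 --
  PD: pen down
  FD 12: (3,16) -> (3,28) [heading=90, draw]
  -- iteration 2/2 --
  PD: pen down
  FD 12: (3,28) -> (3,40) [heading=90, draw]
]
FD 13: (3,40) -> (3,53) [heading=90, draw]
BK 20: (3,53) -> (3,33) [heading=90, draw]
RT 192: heading 90 -> 258
LT 90: heading 258 -> 348
RT 30: heading 348 -> 318
Final: pos=(3,33), heading=318, 5 segment(s) drawn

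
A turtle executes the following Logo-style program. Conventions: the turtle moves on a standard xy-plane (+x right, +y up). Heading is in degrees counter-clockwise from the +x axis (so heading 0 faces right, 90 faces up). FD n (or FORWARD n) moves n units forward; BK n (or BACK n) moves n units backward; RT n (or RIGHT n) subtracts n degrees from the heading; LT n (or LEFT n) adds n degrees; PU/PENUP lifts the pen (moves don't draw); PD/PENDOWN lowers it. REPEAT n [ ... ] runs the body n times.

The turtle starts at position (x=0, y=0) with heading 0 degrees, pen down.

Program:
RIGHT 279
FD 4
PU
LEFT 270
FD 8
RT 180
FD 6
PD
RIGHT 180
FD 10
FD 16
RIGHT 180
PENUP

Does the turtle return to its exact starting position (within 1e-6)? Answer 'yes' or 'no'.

Executing turtle program step by step:
Start: pos=(0,0), heading=0, pen down
RT 279: heading 0 -> 81
FD 4: (0,0) -> (0.626,3.951) [heading=81, draw]
PU: pen up
LT 270: heading 81 -> 351
FD 8: (0.626,3.951) -> (8.527,2.699) [heading=351, move]
RT 180: heading 351 -> 171
FD 6: (8.527,2.699) -> (2.601,3.638) [heading=171, move]
PD: pen down
RT 180: heading 171 -> 351
FD 10: (2.601,3.638) -> (12.478,2.074) [heading=351, draw]
FD 16: (12.478,2.074) -> (28.281,-0.429) [heading=351, draw]
RT 180: heading 351 -> 171
PU: pen up
Final: pos=(28.281,-0.429), heading=171, 3 segment(s) drawn

Start position: (0, 0)
Final position: (28.281, -0.429)
Distance = 28.284; >= 1e-6 -> NOT closed

Answer: no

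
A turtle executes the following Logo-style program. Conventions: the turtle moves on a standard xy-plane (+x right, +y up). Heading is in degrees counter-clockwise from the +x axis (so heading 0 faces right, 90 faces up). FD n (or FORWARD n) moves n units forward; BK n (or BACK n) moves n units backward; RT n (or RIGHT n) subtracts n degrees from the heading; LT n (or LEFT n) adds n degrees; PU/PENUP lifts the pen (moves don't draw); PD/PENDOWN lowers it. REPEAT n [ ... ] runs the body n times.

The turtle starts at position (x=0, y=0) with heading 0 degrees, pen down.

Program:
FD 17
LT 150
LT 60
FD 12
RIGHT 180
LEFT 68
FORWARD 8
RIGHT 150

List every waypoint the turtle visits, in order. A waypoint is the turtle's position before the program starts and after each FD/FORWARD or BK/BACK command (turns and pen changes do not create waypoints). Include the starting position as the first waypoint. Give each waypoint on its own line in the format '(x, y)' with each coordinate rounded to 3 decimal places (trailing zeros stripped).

Answer: (0, 0)
(17, 0)
(6.608, -6)
(5.494, 1.922)

Derivation:
Executing turtle program step by step:
Start: pos=(0,0), heading=0, pen down
FD 17: (0,0) -> (17,0) [heading=0, draw]
LT 150: heading 0 -> 150
LT 60: heading 150 -> 210
FD 12: (17,0) -> (6.608,-6) [heading=210, draw]
RT 180: heading 210 -> 30
LT 68: heading 30 -> 98
FD 8: (6.608,-6) -> (5.494,1.922) [heading=98, draw]
RT 150: heading 98 -> 308
Final: pos=(5.494,1.922), heading=308, 3 segment(s) drawn
Waypoints (4 total):
(0, 0)
(17, 0)
(6.608, -6)
(5.494, 1.922)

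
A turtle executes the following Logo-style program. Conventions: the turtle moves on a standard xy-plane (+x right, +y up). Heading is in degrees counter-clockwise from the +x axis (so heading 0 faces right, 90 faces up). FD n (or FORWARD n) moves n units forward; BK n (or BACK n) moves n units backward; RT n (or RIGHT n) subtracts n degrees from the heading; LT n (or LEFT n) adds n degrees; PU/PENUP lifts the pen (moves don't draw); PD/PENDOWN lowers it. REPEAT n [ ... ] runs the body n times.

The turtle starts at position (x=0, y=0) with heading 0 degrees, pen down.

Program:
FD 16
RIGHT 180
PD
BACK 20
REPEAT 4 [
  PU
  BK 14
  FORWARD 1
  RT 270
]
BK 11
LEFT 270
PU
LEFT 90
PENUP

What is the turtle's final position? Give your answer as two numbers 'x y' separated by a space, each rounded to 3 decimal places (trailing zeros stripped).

Answer: 47 0

Derivation:
Executing turtle program step by step:
Start: pos=(0,0), heading=0, pen down
FD 16: (0,0) -> (16,0) [heading=0, draw]
RT 180: heading 0 -> 180
PD: pen down
BK 20: (16,0) -> (36,0) [heading=180, draw]
REPEAT 4 [
  -- iteration 1/4 --
  PU: pen up
  BK 14: (36,0) -> (50,0) [heading=180, move]
  FD 1: (50,0) -> (49,0) [heading=180, move]
  RT 270: heading 180 -> 270
  -- iteration 2/4 --
  PU: pen up
  BK 14: (49,0) -> (49,14) [heading=270, move]
  FD 1: (49,14) -> (49,13) [heading=270, move]
  RT 270: heading 270 -> 0
  -- iteration 3/4 --
  PU: pen up
  BK 14: (49,13) -> (35,13) [heading=0, move]
  FD 1: (35,13) -> (36,13) [heading=0, move]
  RT 270: heading 0 -> 90
  -- iteration 4/4 --
  PU: pen up
  BK 14: (36,13) -> (36,-1) [heading=90, move]
  FD 1: (36,-1) -> (36,0) [heading=90, move]
  RT 270: heading 90 -> 180
]
BK 11: (36,0) -> (47,0) [heading=180, move]
LT 270: heading 180 -> 90
PU: pen up
LT 90: heading 90 -> 180
PU: pen up
Final: pos=(47,0), heading=180, 2 segment(s) drawn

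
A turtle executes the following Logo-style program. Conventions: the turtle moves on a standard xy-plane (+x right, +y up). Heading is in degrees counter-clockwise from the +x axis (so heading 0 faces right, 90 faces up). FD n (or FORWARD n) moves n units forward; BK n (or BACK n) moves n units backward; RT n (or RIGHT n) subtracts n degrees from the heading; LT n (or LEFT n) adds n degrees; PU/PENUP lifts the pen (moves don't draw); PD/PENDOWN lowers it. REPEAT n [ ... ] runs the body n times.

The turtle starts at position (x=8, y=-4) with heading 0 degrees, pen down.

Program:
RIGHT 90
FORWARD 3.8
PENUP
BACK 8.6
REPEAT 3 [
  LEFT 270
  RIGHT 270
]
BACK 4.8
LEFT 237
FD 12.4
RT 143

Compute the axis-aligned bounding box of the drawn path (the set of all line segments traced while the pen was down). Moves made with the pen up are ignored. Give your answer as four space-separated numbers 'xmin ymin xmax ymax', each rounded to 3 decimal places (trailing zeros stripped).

Answer: 8 -7.8 8 -4

Derivation:
Executing turtle program step by step:
Start: pos=(8,-4), heading=0, pen down
RT 90: heading 0 -> 270
FD 3.8: (8,-4) -> (8,-7.8) [heading=270, draw]
PU: pen up
BK 8.6: (8,-7.8) -> (8,0.8) [heading=270, move]
REPEAT 3 [
  -- iteration 1/3 --
  LT 270: heading 270 -> 180
  RT 270: heading 180 -> 270
  -- iteration 2/3 --
  LT 270: heading 270 -> 180
  RT 270: heading 180 -> 270
  -- iteration 3/3 --
  LT 270: heading 270 -> 180
  RT 270: heading 180 -> 270
]
BK 4.8: (8,0.8) -> (8,5.6) [heading=270, move]
LT 237: heading 270 -> 147
FD 12.4: (8,5.6) -> (-2.4,12.354) [heading=147, move]
RT 143: heading 147 -> 4
Final: pos=(-2.4,12.354), heading=4, 1 segment(s) drawn

Segment endpoints: x in {8}, y in {-7.8, -4}
xmin=8, ymin=-7.8, xmax=8, ymax=-4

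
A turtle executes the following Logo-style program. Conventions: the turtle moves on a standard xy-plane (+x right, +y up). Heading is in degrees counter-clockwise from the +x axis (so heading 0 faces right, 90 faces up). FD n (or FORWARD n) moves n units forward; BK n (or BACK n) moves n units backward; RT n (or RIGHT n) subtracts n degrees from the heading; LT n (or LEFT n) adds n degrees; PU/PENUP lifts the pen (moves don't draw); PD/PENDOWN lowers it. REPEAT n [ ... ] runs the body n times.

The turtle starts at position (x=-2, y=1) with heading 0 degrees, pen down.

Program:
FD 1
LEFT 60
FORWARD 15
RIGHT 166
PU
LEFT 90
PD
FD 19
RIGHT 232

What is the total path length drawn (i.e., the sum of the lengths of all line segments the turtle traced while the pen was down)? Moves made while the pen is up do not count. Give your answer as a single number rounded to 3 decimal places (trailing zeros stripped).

Answer: 35

Derivation:
Executing turtle program step by step:
Start: pos=(-2,1), heading=0, pen down
FD 1: (-2,1) -> (-1,1) [heading=0, draw]
LT 60: heading 0 -> 60
FD 15: (-1,1) -> (6.5,13.99) [heading=60, draw]
RT 166: heading 60 -> 254
PU: pen up
LT 90: heading 254 -> 344
PD: pen down
FD 19: (6.5,13.99) -> (24.764,8.753) [heading=344, draw]
RT 232: heading 344 -> 112
Final: pos=(24.764,8.753), heading=112, 3 segment(s) drawn

Segment lengths:
  seg 1: (-2,1) -> (-1,1), length = 1
  seg 2: (-1,1) -> (6.5,13.99), length = 15
  seg 3: (6.5,13.99) -> (24.764,8.753), length = 19
Total = 35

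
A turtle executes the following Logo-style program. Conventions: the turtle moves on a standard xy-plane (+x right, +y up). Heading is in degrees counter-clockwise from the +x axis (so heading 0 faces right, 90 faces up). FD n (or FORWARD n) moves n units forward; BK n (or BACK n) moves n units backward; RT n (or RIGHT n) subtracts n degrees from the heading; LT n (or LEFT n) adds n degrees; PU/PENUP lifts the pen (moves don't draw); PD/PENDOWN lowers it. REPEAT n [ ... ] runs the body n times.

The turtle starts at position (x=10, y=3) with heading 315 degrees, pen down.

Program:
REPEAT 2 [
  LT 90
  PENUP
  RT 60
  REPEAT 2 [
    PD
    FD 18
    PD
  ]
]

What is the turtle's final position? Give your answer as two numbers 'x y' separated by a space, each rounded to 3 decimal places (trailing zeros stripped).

Answer: 79.547 3

Derivation:
Executing turtle program step by step:
Start: pos=(10,3), heading=315, pen down
REPEAT 2 [
  -- iteration 1/2 --
  LT 90: heading 315 -> 45
  PU: pen up
  RT 60: heading 45 -> 345
  REPEAT 2 [
    -- iteration 1/2 --
    PD: pen down
    FD 18: (10,3) -> (27.387,-1.659) [heading=345, draw]
    PD: pen down
    -- iteration 2/2 --
    PD: pen down
    FD 18: (27.387,-1.659) -> (44.773,-6.317) [heading=345, draw]
    PD: pen down
  ]
  -- iteration 2/2 --
  LT 90: heading 345 -> 75
  PU: pen up
  RT 60: heading 75 -> 15
  REPEAT 2 [
    -- iteration 1/2 --
    PD: pen down
    FD 18: (44.773,-6.317) -> (62.16,-1.659) [heading=15, draw]
    PD: pen down
    -- iteration 2/2 --
    PD: pen down
    FD 18: (62.16,-1.659) -> (79.547,3) [heading=15, draw]
    PD: pen down
  ]
]
Final: pos=(79.547,3), heading=15, 4 segment(s) drawn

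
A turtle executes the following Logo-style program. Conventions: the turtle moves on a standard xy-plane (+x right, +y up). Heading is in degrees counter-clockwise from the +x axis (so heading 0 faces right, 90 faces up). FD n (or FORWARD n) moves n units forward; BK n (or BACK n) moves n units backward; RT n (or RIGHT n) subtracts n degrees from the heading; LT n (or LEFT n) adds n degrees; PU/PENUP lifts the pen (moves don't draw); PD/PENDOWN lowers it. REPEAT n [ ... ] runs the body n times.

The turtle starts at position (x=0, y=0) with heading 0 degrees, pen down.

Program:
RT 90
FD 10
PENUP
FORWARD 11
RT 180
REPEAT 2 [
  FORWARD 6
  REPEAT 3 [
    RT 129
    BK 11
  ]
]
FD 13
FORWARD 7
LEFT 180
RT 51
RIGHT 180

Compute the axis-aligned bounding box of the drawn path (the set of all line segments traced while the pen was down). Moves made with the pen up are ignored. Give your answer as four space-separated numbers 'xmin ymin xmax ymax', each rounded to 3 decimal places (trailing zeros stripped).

Answer: 0 -10 0 0

Derivation:
Executing turtle program step by step:
Start: pos=(0,0), heading=0, pen down
RT 90: heading 0 -> 270
FD 10: (0,0) -> (0,-10) [heading=270, draw]
PU: pen up
FD 11: (0,-10) -> (0,-21) [heading=270, move]
RT 180: heading 270 -> 90
REPEAT 2 [
  -- iteration 1/2 --
  FD 6: (0,-21) -> (0,-15) [heading=90, move]
  REPEAT 3 [
    -- iteration 1/3 --
    RT 129: heading 90 -> 321
    BK 11: (0,-15) -> (-8.549,-8.077) [heading=321, move]
    -- iteration 2/3 --
    RT 129: heading 321 -> 192
    BK 11: (-8.549,-8.077) -> (2.211,-5.79) [heading=192, move]
    -- iteration 3/3 --
    RT 129: heading 192 -> 63
    BK 11: (2.211,-5.79) -> (-2.783,-15.592) [heading=63, move]
  ]
  -- iteration 2/2 --
  FD 6: (-2.783,-15.592) -> (-0.059,-10.245) [heading=63, move]
  REPEAT 3 [
    -- iteration 1/3 --
    RT 129: heading 63 -> 294
    BK 11: (-0.059,-10.245) -> (-4.533,-0.196) [heading=294, move]
    -- iteration 2/3 --
    RT 129: heading 294 -> 165
    BK 11: (-4.533,-0.196) -> (6.092,-3.043) [heading=165, move]
    -- iteration 3/3 --
    RT 129: heading 165 -> 36
    BK 11: (6.092,-3.043) -> (-2.807,-9.509) [heading=36, move]
  ]
]
FD 13: (-2.807,-9.509) -> (7.71,-1.868) [heading=36, move]
FD 7: (7.71,-1.868) -> (13.373,2.247) [heading=36, move]
LT 180: heading 36 -> 216
RT 51: heading 216 -> 165
RT 180: heading 165 -> 345
Final: pos=(13.373,2.247), heading=345, 1 segment(s) drawn

Segment endpoints: x in {0, 0}, y in {-10, 0}
xmin=0, ymin=-10, xmax=0, ymax=0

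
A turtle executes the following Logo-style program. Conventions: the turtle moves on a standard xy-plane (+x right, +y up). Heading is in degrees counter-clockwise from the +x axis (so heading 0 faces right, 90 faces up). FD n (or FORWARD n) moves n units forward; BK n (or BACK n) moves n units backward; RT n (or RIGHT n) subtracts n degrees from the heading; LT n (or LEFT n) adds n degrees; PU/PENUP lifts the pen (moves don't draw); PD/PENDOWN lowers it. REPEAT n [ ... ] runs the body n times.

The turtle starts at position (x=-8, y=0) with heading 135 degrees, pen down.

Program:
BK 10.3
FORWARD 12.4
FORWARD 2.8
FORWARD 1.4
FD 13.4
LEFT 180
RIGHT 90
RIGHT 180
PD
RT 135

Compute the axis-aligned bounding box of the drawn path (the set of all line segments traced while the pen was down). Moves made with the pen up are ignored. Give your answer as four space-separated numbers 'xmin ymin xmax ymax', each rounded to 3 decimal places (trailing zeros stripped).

Executing turtle program step by step:
Start: pos=(-8,0), heading=135, pen down
BK 10.3: (-8,0) -> (-0.717,-7.283) [heading=135, draw]
FD 12.4: (-0.717,-7.283) -> (-9.485,1.485) [heading=135, draw]
FD 2.8: (-9.485,1.485) -> (-11.465,3.465) [heading=135, draw]
FD 1.4: (-11.465,3.465) -> (-12.455,4.455) [heading=135, draw]
FD 13.4: (-12.455,4.455) -> (-21.93,13.93) [heading=135, draw]
LT 180: heading 135 -> 315
RT 90: heading 315 -> 225
RT 180: heading 225 -> 45
PD: pen down
RT 135: heading 45 -> 270
Final: pos=(-21.93,13.93), heading=270, 5 segment(s) drawn

Segment endpoints: x in {-21.93, -12.455, -11.465, -9.485, -8, -0.717}, y in {-7.283, 0, 1.485, 3.465, 4.455, 13.93}
xmin=-21.93, ymin=-7.283, xmax=-0.717, ymax=13.93

Answer: -21.93 -7.283 -0.717 13.93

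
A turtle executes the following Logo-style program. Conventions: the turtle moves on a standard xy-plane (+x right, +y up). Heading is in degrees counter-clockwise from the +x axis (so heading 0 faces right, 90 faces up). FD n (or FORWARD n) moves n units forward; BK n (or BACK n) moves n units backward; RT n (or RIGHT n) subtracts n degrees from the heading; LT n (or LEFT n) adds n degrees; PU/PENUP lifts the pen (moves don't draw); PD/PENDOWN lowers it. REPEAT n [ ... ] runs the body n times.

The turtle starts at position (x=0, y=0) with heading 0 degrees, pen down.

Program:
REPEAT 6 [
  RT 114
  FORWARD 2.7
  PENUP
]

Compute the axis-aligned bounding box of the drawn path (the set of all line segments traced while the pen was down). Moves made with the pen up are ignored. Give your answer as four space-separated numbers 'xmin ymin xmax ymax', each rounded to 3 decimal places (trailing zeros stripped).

Executing turtle program step by step:
Start: pos=(0,0), heading=0, pen down
REPEAT 6 [
  -- iteration 1/6 --
  RT 114: heading 0 -> 246
  FD 2.7: (0,0) -> (-1.098,-2.467) [heading=246, draw]
  PU: pen up
  -- iteration 2/6 --
  RT 114: heading 246 -> 132
  FD 2.7: (-1.098,-2.467) -> (-2.905,-0.46) [heading=132, move]
  PU: pen up
  -- iteration 3/6 --
  RT 114: heading 132 -> 18
  FD 2.7: (-2.905,-0.46) -> (-0.337,0.374) [heading=18, move]
  PU: pen up
  -- iteration 4/6 --
  RT 114: heading 18 -> 264
  FD 2.7: (-0.337,0.374) -> (-0.619,-2.311) [heading=264, move]
  PU: pen up
  -- iteration 5/6 --
  RT 114: heading 264 -> 150
  FD 2.7: (-0.619,-2.311) -> (-2.957,-0.961) [heading=150, move]
  PU: pen up
  -- iteration 6/6 --
  RT 114: heading 150 -> 36
  FD 2.7: (-2.957,-0.961) -> (-0.773,0.626) [heading=36, move]
  PU: pen up
]
Final: pos=(-0.773,0.626), heading=36, 1 segment(s) drawn

Segment endpoints: x in {-1.098, 0}, y in {-2.467, 0}
xmin=-1.098, ymin=-2.467, xmax=0, ymax=0

Answer: -1.098 -2.467 0 0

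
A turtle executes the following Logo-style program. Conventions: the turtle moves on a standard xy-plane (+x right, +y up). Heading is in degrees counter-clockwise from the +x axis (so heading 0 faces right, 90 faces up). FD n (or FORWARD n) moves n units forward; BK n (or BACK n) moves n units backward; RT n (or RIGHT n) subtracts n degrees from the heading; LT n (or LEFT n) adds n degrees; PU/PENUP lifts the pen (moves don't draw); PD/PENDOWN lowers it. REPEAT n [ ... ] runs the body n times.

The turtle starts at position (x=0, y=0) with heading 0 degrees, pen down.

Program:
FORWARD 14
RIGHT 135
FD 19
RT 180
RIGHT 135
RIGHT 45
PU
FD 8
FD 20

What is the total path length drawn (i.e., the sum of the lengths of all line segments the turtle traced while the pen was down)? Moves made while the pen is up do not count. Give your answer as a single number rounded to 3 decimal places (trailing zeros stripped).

Answer: 33

Derivation:
Executing turtle program step by step:
Start: pos=(0,0), heading=0, pen down
FD 14: (0,0) -> (14,0) [heading=0, draw]
RT 135: heading 0 -> 225
FD 19: (14,0) -> (0.565,-13.435) [heading=225, draw]
RT 180: heading 225 -> 45
RT 135: heading 45 -> 270
RT 45: heading 270 -> 225
PU: pen up
FD 8: (0.565,-13.435) -> (-5.092,-19.092) [heading=225, move]
FD 20: (-5.092,-19.092) -> (-19.234,-33.234) [heading=225, move]
Final: pos=(-19.234,-33.234), heading=225, 2 segment(s) drawn

Segment lengths:
  seg 1: (0,0) -> (14,0), length = 14
  seg 2: (14,0) -> (0.565,-13.435), length = 19
Total = 33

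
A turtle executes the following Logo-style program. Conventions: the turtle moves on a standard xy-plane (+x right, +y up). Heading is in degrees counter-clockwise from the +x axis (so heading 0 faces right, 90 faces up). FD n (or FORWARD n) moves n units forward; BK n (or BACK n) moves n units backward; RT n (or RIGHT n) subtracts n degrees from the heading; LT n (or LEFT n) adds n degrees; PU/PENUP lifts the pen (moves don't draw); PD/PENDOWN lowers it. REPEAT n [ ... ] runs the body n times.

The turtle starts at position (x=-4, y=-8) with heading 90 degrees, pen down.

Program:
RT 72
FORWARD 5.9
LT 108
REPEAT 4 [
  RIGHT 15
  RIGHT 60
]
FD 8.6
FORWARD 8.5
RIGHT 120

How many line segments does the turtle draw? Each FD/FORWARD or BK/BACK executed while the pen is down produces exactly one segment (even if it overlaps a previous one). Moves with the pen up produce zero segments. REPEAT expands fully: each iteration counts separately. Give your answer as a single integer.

Answer: 3

Derivation:
Executing turtle program step by step:
Start: pos=(-4,-8), heading=90, pen down
RT 72: heading 90 -> 18
FD 5.9: (-4,-8) -> (1.611,-6.177) [heading=18, draw]
LT 108: heading 18 -> 126
REPEAT 4 [
  -- iteration 1/4 --
  RT 15: heading 126 -> 111
  RT 60: heading 111 -> 51
  -- iteration 2/4 --
  RT 15: heading 51 -> 36
  RT 60: heading 36 -> 336
  -- iteration 3/4 --
  RT 15: heading 336 -> 321
  RT 60: heading 321 -> 261
  -- iteration 4/4 --
  RT 15: heading 261 -> 246
  RT 60: heading 246 -> 186
]
FD 8.6: (1.611,-6.177) -> (-6.942,-7.076) [heading=186, draw]
FD 8.5: (-6.942,-7.076) -> (-15.395,-7.964) [heading=186, draw]
RT 120: heading 186 -> 66
Final: pos=(-15.395,-7.964), heading=66, 3 segment(s) drawn
Segments drawn: 3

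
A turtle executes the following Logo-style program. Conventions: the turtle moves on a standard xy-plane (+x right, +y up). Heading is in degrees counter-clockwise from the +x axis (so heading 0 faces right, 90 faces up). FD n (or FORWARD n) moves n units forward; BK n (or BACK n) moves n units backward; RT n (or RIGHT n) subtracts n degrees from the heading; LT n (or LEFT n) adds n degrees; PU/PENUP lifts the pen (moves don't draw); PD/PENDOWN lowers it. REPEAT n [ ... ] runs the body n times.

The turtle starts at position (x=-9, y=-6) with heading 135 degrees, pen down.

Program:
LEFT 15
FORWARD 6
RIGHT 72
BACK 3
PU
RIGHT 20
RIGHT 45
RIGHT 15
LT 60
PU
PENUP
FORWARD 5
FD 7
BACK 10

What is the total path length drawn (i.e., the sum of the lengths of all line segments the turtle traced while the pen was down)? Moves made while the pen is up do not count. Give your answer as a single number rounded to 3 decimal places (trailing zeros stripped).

Answer: 9

Derivation:
Executing turtle program step by step:
Start: pos=(-9,-6), heading=135, pen down
LT 15: heading 135 -> 150
FD 6: (-9,-6) -> (-14.196,-3) [heading=150, draw]
RT 72: heading 150 -> 78
BK 3: (-14.196,-3) -> (-14.82,-5.934) [heading=78, draw]
PU: pen up
RT 20: heading 78 -> 58
RT 45: heading 58 -> 13
RT 15: heading 13 -> 358
LT 60: heading 358 -> 58
PU: pen up
PU: pen up
FD 5: (-14.82,-5.934) -> (-12.17,-1.694) [heading=58, move]
FD 7: (-12.17,-1.694) -> (-8.461,4.242) [heading=58, move]
BK 10: (-8.461,4.242) -> (-13.76,-4.238) [heading=58, move]
Final: pos=(-13.76,-4.238), heading=58, 2 segment(s) drawn

Segment lengths:
  seg 1: (-9,-6) -> (-14.196,-3), length = 6
  seg 2: (-14.196,-3) -> (-14.82,-5.934), length = 3
Total = 9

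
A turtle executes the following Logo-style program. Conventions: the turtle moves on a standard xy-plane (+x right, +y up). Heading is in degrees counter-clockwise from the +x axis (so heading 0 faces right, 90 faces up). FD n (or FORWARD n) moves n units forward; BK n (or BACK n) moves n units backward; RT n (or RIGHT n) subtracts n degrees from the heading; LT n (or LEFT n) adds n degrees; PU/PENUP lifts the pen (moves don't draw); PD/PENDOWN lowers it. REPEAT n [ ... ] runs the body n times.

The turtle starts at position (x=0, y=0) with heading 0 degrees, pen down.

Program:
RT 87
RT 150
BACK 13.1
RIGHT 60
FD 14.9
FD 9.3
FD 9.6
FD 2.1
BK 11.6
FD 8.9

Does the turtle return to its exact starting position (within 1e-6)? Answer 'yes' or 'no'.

Executing turtle program step by step:
Start: pos=(0,0), heading=0, pen down
RT 87: heading 0 -> 273
RT 150: heading 273 -> 123
BK 13.1: (0,0) -> (7.135,-10.987) [heading=123, draw]
RT 60: heading 123 -> 63
FD 14.9: (7.135,-10.987) -> (13.899,2.289) [heading=63, draw]
FD 9.3: (13.899,2.289) -> (18.121,10.576) [heading=63, draw]
FD 9.6: (18.121,10.576) -> (22.48,19.129) [heading=63, draw]
FD 2.1: (22.48,19.129) -> (23.433,21.001) [heading=63, draw]
BK 11.6: (23.433,21.001) -> (18.167,10.665) [heading=63, draw]
FD 8.9: (18.167,10.665) -> (22.207,18.595) [heading=63, draw]
Final: pos=(22.207,18.595), heading=63, 7 segment(s) drawn

Start position: (0, 0)
Final position: (22.207, 18.595)
Distance = 28.964; >= 1e-6 -> NOT closed

Answer: no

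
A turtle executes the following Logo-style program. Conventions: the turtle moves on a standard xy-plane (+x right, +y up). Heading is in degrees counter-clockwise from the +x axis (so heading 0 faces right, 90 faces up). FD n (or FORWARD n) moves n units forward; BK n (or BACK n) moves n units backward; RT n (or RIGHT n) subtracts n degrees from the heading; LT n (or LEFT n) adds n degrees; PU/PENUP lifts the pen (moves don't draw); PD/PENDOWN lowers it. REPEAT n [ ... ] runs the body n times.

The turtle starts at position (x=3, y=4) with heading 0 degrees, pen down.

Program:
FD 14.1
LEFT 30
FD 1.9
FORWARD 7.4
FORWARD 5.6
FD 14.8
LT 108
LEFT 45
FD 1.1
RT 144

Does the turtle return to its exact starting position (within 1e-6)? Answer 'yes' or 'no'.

Answer: no

Derivation:
Executing turtle program step by step:
Start: pos=(3,4), heading=0, pen down
FD 14.1: (3,4) -> (17.1,4) [heading=0, draw]
LT 30: heading 0 -> 30
FD 1.9: (17.1,4) -> (18.745,4.95) [heading=30, draw]
FD 7.4: (18.745,4.95) -> (25.154,8.65) [heading=30, draw]
FD 5.6: (25.154,8.65) -> (30.004,11.45) [heading=30, draw]
FD 14.8: (30.004,11.45) -> (42.821,18.85) [heading=30, draw]
LT 108: heading 30 -> 138
LT 45: heading 138 -> 183
FD 1.1: (42.821,18.85) -> (41.722,18.792) [heading=183, draw]
RT 144: heading 183 -> 39
Final: pos=(41.722,18.792), heading=39, 6 segment(s) drawn

Start position: (3, 4)
Final position: (41.722, 18.792)
Distance = 41.452; >= 1e-6 -> NOT closed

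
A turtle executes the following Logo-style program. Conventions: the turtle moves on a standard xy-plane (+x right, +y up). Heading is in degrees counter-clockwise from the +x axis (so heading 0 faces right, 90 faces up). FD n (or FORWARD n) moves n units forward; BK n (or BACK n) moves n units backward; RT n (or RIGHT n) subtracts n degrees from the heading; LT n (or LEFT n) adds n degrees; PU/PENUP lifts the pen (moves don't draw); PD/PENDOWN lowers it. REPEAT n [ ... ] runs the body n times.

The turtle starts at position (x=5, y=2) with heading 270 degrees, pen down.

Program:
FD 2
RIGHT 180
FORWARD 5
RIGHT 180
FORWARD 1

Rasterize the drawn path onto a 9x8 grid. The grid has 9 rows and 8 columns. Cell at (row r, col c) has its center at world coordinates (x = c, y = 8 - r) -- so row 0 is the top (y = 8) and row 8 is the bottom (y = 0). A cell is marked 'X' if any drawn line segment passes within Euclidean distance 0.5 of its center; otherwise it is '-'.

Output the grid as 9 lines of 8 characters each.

Segment 0: (5,2) -> (5,0)
Segment 1: (5,0) -> (5,5)
Segment 2: (5,5) -> (5,4)

Answer: --------
--------
--------
-----X--
-----X--
-----X--
-----X--
-----X--
-----X--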